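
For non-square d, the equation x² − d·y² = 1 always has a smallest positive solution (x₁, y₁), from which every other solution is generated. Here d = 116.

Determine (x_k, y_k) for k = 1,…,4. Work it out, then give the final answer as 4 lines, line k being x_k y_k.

[10; 1,3,2,1,4,1,2,3,1,20] for √116; ℓ=10 ⇒ convergent index 9
k=0  a_k=10  p_k/q_k = 10/1
k=1  a_k=1  p_k/q_k = 11/1
k=2  a_k=3  p_k/q_k = 43/4
k=3  a_k=2  p_k/q_k = 97/9
…
k=8  a_k=3  p_k/q_k = 7550/701
k=9  a_k=1  p_k/q_k = 9801/910
→ (9801, 910).  Check: 9801²=96059601, 116·910²=96059600, difference 1.
(9801+910√116)^2 = 192119201 + 17837820√116
(9801+910√116)^3 = 3765920568201 + 349656946730√116
(9801+910√116)^4 = 73819574785756801 + 6853975451963640√116

9801 910
192119201 17837820
3765920568201 349656946730
73819574785756801 6853975451963640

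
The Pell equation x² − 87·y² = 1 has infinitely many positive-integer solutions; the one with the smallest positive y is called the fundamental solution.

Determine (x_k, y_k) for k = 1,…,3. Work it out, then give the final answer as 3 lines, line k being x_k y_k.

28 3
1567 168
87724 9405

√87 = [9; 3,18, …], period ℓ=2 (even) → k=1
k=0  a_k=9  p_k/q_k = 9/1
k=1  a_k=3  p_k/q_k = 28/3
→ (28, 3).  Check: 28²=784, 87·3²=783, difference 1.
(x_2, y_2) = (28·28 + 87·3·3, 28·3 + 3·28) = (1567, 168)
(x_3, y_3) = (28·1567 + 87·3·168, 28·168 + 3·1567) = (87724, 9405)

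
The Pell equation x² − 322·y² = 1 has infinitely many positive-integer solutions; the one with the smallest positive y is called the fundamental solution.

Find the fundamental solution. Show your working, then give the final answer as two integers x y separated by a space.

d=322: √d = [17; 1,16,1,34] (ℓ=4, even), read p_3/q_3
i=0: a=17 ⇒ p=17, q=1
i=1: a=1 ⇒ p=18, q=1
i=2: a=16 ⇒ p=305, q=17
i=3: a=1 ⇒ p=323, q=18
fundamental: x₁=323, y₁=18  (since 104329 − 322·324 = 1)

323 18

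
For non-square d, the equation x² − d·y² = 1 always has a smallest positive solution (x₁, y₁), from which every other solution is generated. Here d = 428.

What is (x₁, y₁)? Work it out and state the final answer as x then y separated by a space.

1850887 89466

√428 → a₀=20, period (1,2,4,1,5,10,5,1,4,2,1,40); ℓ=12 even so k=11
k=0  a_k=20  p_k/q_k = 20/1
…
k=2  a_k=2  p_k/q_k = 62/3
k=3  a_k=4  p_k/q_k = 269/13
…
k=5  a_k=5  p_k/q_k = 1924/93
…
k=7  a_k=5  p_k/q_k = 99779/4823
k=8  a_k=1  p_k/q_k = 119350/5769
k=9  a_k=4  p_k/q_k = 577179/27899
k=10  a_k=2  p_k/q_k = 1273708/61567
k=11  a_k=1  p_k/q_k = 1850887/89466
fundamental: x₁=1850887, y₁=89466  (since 3425782686769 − 428·8004165156 = 1)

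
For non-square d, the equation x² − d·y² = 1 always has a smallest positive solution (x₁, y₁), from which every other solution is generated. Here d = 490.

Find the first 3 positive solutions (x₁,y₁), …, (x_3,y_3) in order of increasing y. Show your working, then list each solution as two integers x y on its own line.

√490 → a₀=22, period (7,2,1,4,4,4,1,2,7,44); ℓ=10 even so k=9
i=0: a=22 ⇒ p=22, q=1
…
i=3: a=1 ⇒ p=487, q=22
i=4: a=4 ⇒ p=2280, q=103
…
i=6: a=4 ⇒ p=40708, q=1839
…
i=8: a=2 ⇒ p=141338, q=6385
i=9: a=7 ⇒ p=1039681, q=46968
fundamental: x₁=1039681, y₁=46968  (since 1080936581761 − 490·2205993024 = 1)
(1039681+46968√490)^2 = 2161873163521 + 97663474416√490
(1039681+46968√490)^3 = 4495316905044313921 + 203077717488555624√490

1039681 46968
2161873163521 97663474416
4495316905044313921 203077717488555624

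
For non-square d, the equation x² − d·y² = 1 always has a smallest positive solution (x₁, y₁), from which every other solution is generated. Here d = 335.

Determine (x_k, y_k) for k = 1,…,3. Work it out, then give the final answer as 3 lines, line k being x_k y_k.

√335 = [18; 3,3,3,36, …], period ℓ=4 (even) → k=3
a_0=18:  p_0=18·1+0=18,  q_0=18·0+1=1
a_1=3:  p_1=3·18+1=55,  q_1=3·1+0=3
a_2=3:  p_2=3·55+18=183,  q_2=3·3+1=10
a_3=3:  p_3=3·183+55=604,  q_3=3·10+3=33
(x₁, y₁) = (604, 33);  604² − 335·33² = 1 ✓
(604+33√335)^2 = 729631 + 39864√335
(604+33√335)^3 = 881393644 + 48155679√335

604 33
729631 39864
881393644 48155679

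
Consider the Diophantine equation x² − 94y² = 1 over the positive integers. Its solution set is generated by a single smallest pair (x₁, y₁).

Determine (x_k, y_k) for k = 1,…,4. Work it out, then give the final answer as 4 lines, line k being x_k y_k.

2143295 221064
9187426914049 947610731760
39382732335491159615 4062018686654877336
168817626601983862467148801 17412208682026983028992480

[9; 1,2,3,1,1,…,2,1,18] for √94; ℓ=16 ⇒ convergent index 15
i=0: a=9 ⇒ p=9, q=1
…
i=2: a=2 ⇒ p=29, q=3
i=3: a=3 ⇒ p=97, q=10
…
i=6: a=5 ⇒ p=1241, q=128
…
i=8: a=8 ⇒ p=12953, q=1336
…
i=12: a=1 ⇒ p=184493, q=19029
…
i=14: a=2 ⇒ p=1490361, q=153719
i=15: a=1 ⇒ p=2143295, q=221064
fundamental: x₁=2143295, y₁=221064  (since 4593713457025 − 94·48869292096 = 1)
(x_2, y_2) = (2143295·2143295 + 94·221064·221064, 2143295·221064 + 221064·2143295) = (9187426914049, 947610731760)
(x_3, y_3) = (2143295·9187426914049 + 94·221064·947610731760, 2143295·947610731760 + 221064·9187426914049) = (39382732335491159615, 4062018686654877336)
(x_4, y_4) = (2143295·39382732335491159615 + 94·221064·4062018686654877336, 2143295·4062018686654877336 + 221064·39382732335491159615) = (168817626601983862467148801, 17412208682026983028992480)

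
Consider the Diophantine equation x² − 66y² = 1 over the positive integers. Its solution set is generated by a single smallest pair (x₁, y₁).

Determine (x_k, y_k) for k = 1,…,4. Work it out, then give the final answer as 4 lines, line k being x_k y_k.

d=66: √d = [8; 8,16] (ℓ=2, even), read p_1/q_1
a_0=8:  p_0=8·1+0=8,  q_0=8·0+1=1
a_1=8:  p_1=8·8+1=65,  q_1=8·1+0=8
fundamental: x₁=65, y₁=8  (since 4225 − 66·64 = 1)
(x_2, y_2) = (65·65 + 66·8·8, 65·8 + 8·65) = (8449, 1040)
(x_3, y_3) = (65·8449 + 66·8·1040, 65·1040 + 8·8449) = (1098305, 135192)
(x_4, y_4) = (65·1098305 + 66·8·135192, 65·135192 + 8·1098305) = (142771201, 17573920)

65 8
8449 1040
1098305 135192
142771201 17573920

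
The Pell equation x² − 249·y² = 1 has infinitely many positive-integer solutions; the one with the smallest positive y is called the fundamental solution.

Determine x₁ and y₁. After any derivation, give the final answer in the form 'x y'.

d=249: √d = [15; 1,3,1,1,5,…,3,1,30] (ℓ=16, even), read p_15/q_15
i=0: a=15 ⇒ p=15, q=1
i=1: a=1 ⇒ p=16, q=1
…
i=8: a=10 ⇒ p=36751, q=2329
i=9: a=3 ⇒ p=113835, q=7214
i=10: a=1 ⇒ p=150586, q=9543
i=11: a=5 ⇒ p=866765, q=54929
i=12: a=1 ⇒ p=1017351, q=64472
…
i=14: a=3 ⇒ p=6669699, q=422675
i=15: a=1 ⇒ p=8553815, q=542076
fundamental: x₁=8553815, y₁=542076  (since 73167751054225 − 249·293846389776 = 1)

8553815 542076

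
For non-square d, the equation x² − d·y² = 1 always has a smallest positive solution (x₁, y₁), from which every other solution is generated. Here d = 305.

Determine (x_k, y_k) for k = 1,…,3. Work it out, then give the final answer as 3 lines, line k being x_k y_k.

[17; 2,6,2,34] for √305; ℓ=4 ⇒ convergent index 3
a_0=17:  p_0=17·1+0=17,  q_0=17·0+1=1
…
a_2=6:  p_2=6·35+17=227,  q_2=6·2+1=13
a_3=2:  p_3=2·227+35=489,  q_3=2·13+2=28
fundamental: x₁=489, y₁=28  (since 239121 − 305·784 = 1)
n=2: (489,28)∘(489,28) = (489·489+305·28·28, 489·28+28·489) = (478241,27384)
n=3: (478241,27384)∘(489,28) = (489·478241+305·28·27384, 489·27384+28·478241) = (467719209,26781524)

489 28
478241 27384
467719209 26781524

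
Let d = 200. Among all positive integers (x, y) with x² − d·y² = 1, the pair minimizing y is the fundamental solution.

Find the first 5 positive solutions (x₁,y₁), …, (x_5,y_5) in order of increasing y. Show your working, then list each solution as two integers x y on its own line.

99 7
19601 1386
3880899 274421
768398401 54333972
152139002499 10757852035

d=200: √d = [14; 7,28] (ℓ=2, even), read p_1/q_1
step 0: (14, 1)  from 14·(1,0) + (0,1)
step 1: (99, 7)  from 7·(14,1) + (1,0)
→ (99, 7).  Check: 99²=9801, 200·7²=9800, difference 1.
n=2: (99,7)∘(99,7) = (99·99+200·7·7, 99·7+7·99) = (19601,1386)
n=3: (19601,1386)∘(99,7) = (99·19601+200·7·1386, 99·1386+7·19601) = (3880899,274421)
n=4: (3880899,274421)∘(99,7) = (99·3880899+200·7·274421, 99·274421+7·3880899) = (768398401,54333972)
n=5: (768398401,54333972)∘(99,7) = (99·768398401+200·7·54333972, 99·54333972+7·768398401) = (152139002499,10757852035)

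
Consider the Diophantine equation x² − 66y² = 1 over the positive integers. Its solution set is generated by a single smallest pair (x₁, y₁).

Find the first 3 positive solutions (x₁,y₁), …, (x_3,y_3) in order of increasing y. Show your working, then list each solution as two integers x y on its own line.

[8; 8,16] for √66; ℓ=2 ⇒ convergent index 1
k=0  a_k=8  p_k/q_k = 8/1
k=1  a_k=8  p_k/q_k = 65/8
fundamental: x₁=65, y₁=8  (since 4225 − 66·64 = 1)
n=2: (65,8)∘(65,8) = (65·65+66·8·8, 65·8+8·65) = (8449,1040)
n=3: (8449,1040)∘(65,8) = (65·8449+66·8·1040, 65·1040+8·8449) = (1098305,135192)

65 8
8449 1040
1098305 135192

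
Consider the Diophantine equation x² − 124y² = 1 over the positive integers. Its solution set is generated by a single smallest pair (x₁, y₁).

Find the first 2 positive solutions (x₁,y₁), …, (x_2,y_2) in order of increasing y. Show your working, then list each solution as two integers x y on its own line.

[11; 7,2,1,1,1,…,2,7,22] for √124; ℓ=16 ⇒ convergent index 15
i=0: a=11 ⇒ p=11, q=1
…
i=3: a=1 ⇒ p=245, q=22
…
i=5: a=1 ⇒ p=657, q=59
…
i=11: a=1 ⇒ p=84875, q=7622
i=12: a=1 ⇒ p=152167, q=13665
…
i=14: a=2 ⇒ p=626251, q=56239
i=15: a=7 ⇒ p=4620799, q=414960
fundamental: x₁=4620799, y₁=414960  (since 21351783398401 − 124·172191801600 = 1)
(4620799+414960√124)^2 = 42703566796801 + 3834893506080√124

4620799 414960
42703566796801 3834893506080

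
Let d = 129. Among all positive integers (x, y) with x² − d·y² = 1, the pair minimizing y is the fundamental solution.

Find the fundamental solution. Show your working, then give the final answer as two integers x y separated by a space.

16855 1484

[11; 2,1,3,1,6,1,3,1,2,22] for √129; ℓ=10 ⇒ convergent index 9
step 0: (11, 1)  from 11·(1,0) + (0,1)
step 1: (23, 2)  from 2·(11,1) + (1,0)
…
step 3: (125, 11)  from 3·(34,3) + (23,2)
step 4: (159, 14)  from 1·(125,11) + (34,3)
step 5: (1079, 95)  from 6·(159,14) + (125,11)
…
step 8: (6031, 531)  from 1·(4793,422) + (1238,109)
step 9: (16855, 1484)  from 2·(6031,531) + (4793,422)
fundamental: x₁=16855, y₁=1484  (since 284091025 − 129·2202256 = 1)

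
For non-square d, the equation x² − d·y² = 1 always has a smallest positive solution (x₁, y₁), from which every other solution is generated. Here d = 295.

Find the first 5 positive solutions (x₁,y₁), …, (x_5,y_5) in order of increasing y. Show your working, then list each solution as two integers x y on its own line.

2024999 117900
8201241900001 477494764200
33215013292518224999 1933852840020353700
134520737404664024967600001 7832100134376274949528400
544808717447381276777437550624999 31719989880021710940200100589500

√295 → a₀=17, period (5,1,2,3,2,6,2,3,2,1,5,34); ℓ=12 even so k=11
a_0=17:  p_0=17·1+0=17,  q_0=17·0+1=1
…
a_2=1:  p_2=1·86+17=103,  q_2=1·5+1=6
…
a_5=2:  p_5=2·979+292=2250,  q_5=2·57+17=131
…
a_10=1:  p_10=1·247414+108103=355517,  q_10=1·14405+6294=20699
a_11=5:  p_11=5·355517+247414=2024999,  q_11=5·20699+14405=117900
fundamental: x₁=2024999, y₁=117900  (since 4100620950001 − 295·13900410000 = 1)
k=2:  x_2 = 2024999·2024999+295·117900·117900 = 8201241900001,  y_2 = 2024999·117900+117900·2024999 = 477494764200
k=3:  x_3 = 2024999·8201241900001+295·117900·477494764200 = 33215013292518224999,  y_3 = 2024999·477494764200+117900·8201241900001 = 1933852840020353700
k=4:  x_4 = 2024999·33215013292518224999+295·117900·1933852840020353700 = 134520737404664024967600001,  y_4 = 2024999·1933852840020353700+117900·33215013292518224999 = 7832100134376274949528400
k=5:  x_5 = 2024999·134520737404664024967600001+295·117900·7832100134376274949528400 = 544808717447381276777437550624999,  y_5 = 2024999·7832100134376274949528400+117900·134520737404664024967600001 = 31719989880021710940200100589500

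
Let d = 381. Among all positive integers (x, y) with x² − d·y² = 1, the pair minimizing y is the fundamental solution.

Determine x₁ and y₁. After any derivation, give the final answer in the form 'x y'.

1015 52

d=381: √d = [19; 1,1,12,1,1,38] (ℓ=6, even), read p_5/q_5
step 0: (19, 1)  from 19·(1,0) + (0,1)
step 1: (20, 1)  from 1·(19,1) + (1,0)
step 2: (39, 2)  from 1·(20,1) + (19,1)
…
step 4: (527, 27)  from 1·(488,25) + (39,2)
step 5: (1015, 52)  from 1·(527,27) + (488,25)
→ (1015, 52).  Check: 1015²=1030225, 381·52²=1030224, difference 1.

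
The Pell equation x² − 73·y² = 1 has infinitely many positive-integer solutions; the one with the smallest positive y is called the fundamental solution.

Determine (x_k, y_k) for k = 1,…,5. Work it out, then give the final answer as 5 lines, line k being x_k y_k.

2281249 267000
10408194000001 1218186966000
47487364308614281249 5557975596000801000
216661004683313632776000001 25358252540801244373932000
988515400545561595548925838281249 115696976500895037877980001335000

d=73: √d = [8; 1,1,5,5,1,1,16] (ℓ=7, odd), read p_13/q_13
step 0: (8, 1)  from 8·(1,0) + (0,1)
step 1: (9, 1)  from 1·(8,1) + (1,0)
step 2: (17, 2)  from 1·(9,1) + (8,1)
…
step 4: (487, 57)  from 5·(94,11) + (17,2)
…
step 9: (36406, 4261)  from 1·(18737,2193) + (17669,2068)
step 10: (200767, 23498)  from 5·(36406,4261) + (18737,2193)
…
step 12: (1241008, 145249)  from 1·(1040241,121751) + (200767,23498)
step 13: (2281249, 267000)  from 1·(1241008,145249) + (1040241,121751)
fundamental: x₁=2281249, y₁=267000  (since 5204097000001 − 73·71289000000 = 1)
n=2: (2281249,267000)∘(2281249,267000) = (2281249·2281249+73·267000·267000, 2281249·267000+267000·2281249) = (10408194000001,1218186966000)
n=3: (10408194000001,1218186966000)∘(2281249,267000) = (2281249·10408194000001+73·267000·1218186966000, 2281249·1218186966000+267000·10408194000001) = (47487364308614281249,5557975596000801000)
n=4: (47487364308614281249,5557975596000801000)∘(2281249,267000) = (2281249·47487364308614281249+73·267000·5557975596000801000, 2281249·5557975596000801000+267000·47487364308614281249) = (216661004683313632776000001,25358252540801244373932000)
n=5: (216661004683313632776000001,25358252540801244373932000)∘(2281249,267000) = (2281249·216661004683313632776000001+73·267000·25358252540801244373932000, 2281249·25358252540801244373932000+267000·216661004683313632776000001) = (988515400545561595548925838281249,115696976500895037877980001335000)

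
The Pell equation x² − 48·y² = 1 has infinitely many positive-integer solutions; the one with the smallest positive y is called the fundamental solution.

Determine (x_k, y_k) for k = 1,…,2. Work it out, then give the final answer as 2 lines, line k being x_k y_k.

√48 = [6; 1,12, …], period ℓ=2 (even) → k=1
k=0  a_k=6  p_k/q_k = 6/1
k=1  a_k=1  p_k/q_k = 7/1
(x₁, y₁) = (7, 1);  7² − 48·1² = 1 ✓
n=2: (7,1)∘(7,1) = (7·7+48·1·1, 7·1+1·7) = (97,14)

7 1
97 14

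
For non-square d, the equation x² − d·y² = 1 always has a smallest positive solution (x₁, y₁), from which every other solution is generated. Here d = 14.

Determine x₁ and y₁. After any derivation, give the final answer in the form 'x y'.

15 4

d=14: √d = [3; 1,2,1,6] (ℓ=4, even), read p_3/q_3
i=0: a=3 ⇒ p=3, q=1
i=1: a=1 ⇒ p=4, q=1
i=2: a=2 ⇒ p=11, q=3
i=3: a=1 ⇒ p=15, q=4
(x₁, y₁) = (15, 4);  15² − 14·4² = 1 ✓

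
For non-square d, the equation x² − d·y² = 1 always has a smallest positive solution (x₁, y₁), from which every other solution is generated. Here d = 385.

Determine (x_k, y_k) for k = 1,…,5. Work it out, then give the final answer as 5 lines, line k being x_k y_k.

95831 4884
18367161121 936077208
3520286834677271 179410429834812
674705215289547953281 34386161802063660336
129315350969305052987065751 6590520543127714837483620

d=385: √d = [19; 1,1,1,1,1,…,1,1,38] (ℓ=16, even), read p_15/q_15
k=0  a_k=19  p_k/q_k = 19/1
k=1  a_k=1  p_k/q_k = 20/1
k=2  a_k=1  p_k/q_k = 39/2
k=3  a_k=1  p_k/q_k = 59/3
k=4  a_k=1  p_k/q_k = 98/5
k=5  a_k=1  p_k/q_k = 157/8
k=6  a_k=3  p_k/q_k = 569/29
…
k=8  a_k=2  p_k/q_k = 2021/103
k=9  a_k=1  p_k/q_k = 2747/140
k=10  a_k=3  p_k/q_k = 10262/523
…
k=12  a_k=1  p_k/q_k = 23271/1186
k=13  a_k=1  p_k/q_k = 36280/1849
k=14  a_k=1  p_k/q_k = 59551/3035
k=15  a_k=1  p_k/q_k = 95831/4884
fundamental: x₁=95831, y₁=4884  (since 9183580561 − 385·23853456 = 1)
(95831+4884√385)^2 = 18367161121 + 936077208√385
(95831+4884√385)^3 = 3520286834677271 + 179410429834812√385
(95831+4884√385)^4 = 674705215289547953281 + 34386161802063660336√385
(95831+4884√385)^5 = 129315350969305052987065751 + 6590520543127714837483620√385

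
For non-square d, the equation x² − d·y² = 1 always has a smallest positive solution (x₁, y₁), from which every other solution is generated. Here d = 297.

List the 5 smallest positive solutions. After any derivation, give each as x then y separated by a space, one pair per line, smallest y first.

48599 2820
4723725601 274098360
459136680917399 26641812392460
44627167107085622401 2589530880648228720
4337671388015371645214999 251697222510604722734100

d=297: √d = [17; 4,3,1,1,2,1,1,3,4,34] (ℓ=10, even), read p_9/q_9
a_0=17:  p_0=17·1+0=17,  q_0=17·0+1=1
…
a_2=3:  p_2=3·69+17=224,  q_2=3·4+1=13
a_3=1:  p_3=1·224+69=293,  q_3=1·13+4=17
…
a_6=1:  p_6=1·1327+517=1844,  q_6=1·77+30=107
a_7=1:  p_7=1·1844+1327=3171,  q_7=1·107+77=184
a_8=3:  p_8=3·3171+1844=11357,  q_8=3·184+107=659
a_9=4:  p_9=4·11357+3171=48599,  q_9=4·659+184=2820
→ (48599, 2820).  Check: 48599²=2361862801, 297·2820²=2361862800, difference 1.
(x_2, y_2) = (48599·48599 + 297·2820·2820, 48599·2820 + 2820·48599) = (4723725601, 274098360)
(x_3, y_3) = (48599·4723725601 + 297·2820·274098360, 48599·274098360 + 2820·4723725601) = (459136680917399, 26641812392460)
(x_4, y_4) = (48599·459136680917399 + 297·2820·26641812392460, 48599·26641812392460 + 2820·459136680917399) = (44627167107085622401, 2589530880648228720)
(x_5, y_5) = (48599·44627167107085622401 + 297·2820·2589530880648228720, 48599·2589530880648228720 + 2820·44627167107085622401) = (4337671388015371645214999, 251697222510604722734100)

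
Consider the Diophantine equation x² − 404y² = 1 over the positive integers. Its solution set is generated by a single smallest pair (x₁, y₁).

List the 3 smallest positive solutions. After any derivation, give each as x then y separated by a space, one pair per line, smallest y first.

201 10
80801 4020
32481801 1616030

√404 = [20; 10,40, …], period ℓ=2 (even) → k=1
step 0: (20, 1)  from 20·(1,0) + (0,1)
step 1: (201, 10)  from 10·(20,1) + (1,0)
(x₁, y₁) = (201, 10);  201² − 404·10² = 1 ✓
n=2: (201,10)∘(201,10) = (201·201+404·10·10, 201·10+10·201) = (80801,4020)
n=3: (80801,4020)∘(201,10) = (201·80801+404·10·4020, 201·4020+10·80801) = (32481801,1616030)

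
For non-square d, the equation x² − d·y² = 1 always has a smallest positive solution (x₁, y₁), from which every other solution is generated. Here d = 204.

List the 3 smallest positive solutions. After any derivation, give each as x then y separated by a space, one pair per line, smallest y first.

4999 350
49980001 3499300
499700044999 34986001050

[14; 3,1,1,6,1,1,3,28] for √204; ℓ=8 ⇒ convergent index 7
step 0: (14, 1)  from 14·(1,0) + (0,1)
…
step 4: (657, 46)  from 6·(100,7) + (57,4)
…
step 6: (1414, 99)  from 1·(757,53) + (657,46)
step 7: (4999, 350)  from 3·(1414,99) + (757,53)
(x₁, y₁) = (4999, 350);  4999² − 204·350² = 1 ✓
k=2:  x_2 = 4999·4999+204·350·350 = 49980001,  y_2 = 4999·350+350·4999 = 3499300
k=3:  x_3 = 4999·49980001+204·350·3499300 = 499700044999,  y_3 = 4999·3499300+350·49980001 = 34986001050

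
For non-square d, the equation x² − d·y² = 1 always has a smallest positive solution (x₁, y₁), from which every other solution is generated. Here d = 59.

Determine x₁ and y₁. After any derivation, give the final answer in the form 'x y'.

530 69

√59 = [7; 1,2,7,2,1,14, …], period ℓ=6 (even) → k=5
k=0  a_k=7  p_k/q_k = 7/1
k=1  a_k=1  p_k/q_k = 8/1
…
k=4  a_k=2  p_k/q_k = 361/47
k=5  a_k=1  p_k/q_k = 530/69
(x₁, y₁) = (530, 69);  530² − 59·69² = 1 ✓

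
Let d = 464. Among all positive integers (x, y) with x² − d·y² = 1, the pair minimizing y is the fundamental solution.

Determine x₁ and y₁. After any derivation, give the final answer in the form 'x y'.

√464 = [21; 1,1,5,1,1,1,5,1,1,42, …], period ℓ=10 (even) → k=9
k=0  a_k=21  p_k/q_k = 21/1
…
k=2  a_k=1  p_k/q_k = 43/2
k=3  a_k=5  p_k/q_k = 237/11
…
k=6  a_k=1  p_k/q_k = 797/37
…
k=8  a_k=1  p_k/q_k = 5299/246
k=9  a_k=1  p_k/q_k = 9801/455
(x₁, y₁) = (9801, 455);  9801² − 464·455² = 1 ✓

9801 455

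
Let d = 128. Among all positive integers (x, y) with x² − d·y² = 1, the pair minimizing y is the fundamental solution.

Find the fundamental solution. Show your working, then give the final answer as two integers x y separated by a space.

d=128: √d = [11; 3,5,3,22] (ℓ=4, even), read p_3/q_3
k=0  a_k=11  p_k/q_k = 11/1
…
k=2  a_k=5  p_k/q_k = 181/16
k=3  a_k=3  p_k/q_k = 577/51
→ (577, 51).  Check: 577²=332929, 128·51²=332928, difference 1.

577 51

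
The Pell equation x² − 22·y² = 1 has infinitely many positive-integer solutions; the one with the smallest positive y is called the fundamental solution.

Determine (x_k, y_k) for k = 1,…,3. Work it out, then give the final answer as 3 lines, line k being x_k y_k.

197 42
77617 16548
30580901 6519870

√22 = [4; 1,2,4,2,1,8, …], period ℓ=6 (even) → k=5
step 0: (4, 1)  from 4·(1,0) + (0,1)
step 1: (5, 1)  from 1·(4,1) + (1,0)
…
step 4: (136, 29)  from 2·(61,13) + (14,3)
step 5: (197, 42)  from 1·(136,29) + (61,13)
fundamental: x₁=197, y₁=42  (since 38809 − 22·1764 = 1)
k=2:  x_2 = 197·197+22·42·42 = 77617,  y_2 = 197·42+42·197 = 16548
k=3:  x_3 = 197·77617+22·42·16548 = 30580901,  y_3 = 197·16548+42·77617 = 6519870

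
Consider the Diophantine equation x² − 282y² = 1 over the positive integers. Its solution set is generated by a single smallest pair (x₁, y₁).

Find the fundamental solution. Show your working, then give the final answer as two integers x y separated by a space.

[16; 1,3,1,4,1,3,1,32] for √282; ℓ=8 ⇒ convergent index 7
i=0: a=16 ⇒ p=16, q=1
…
i=2: a=3 ⇒ p=67, q=4
…
i=4: a=4 ⇒ p=403, q=24
i=5: a=1 ⇒ p=487, q=29
i=6: a=3 ⇒ p=1864, q=111
i=7: a=1 ⇒ p=2351, q=140
→ (2351, 140).  Check: 2351²=5527201, 282·140²=5527200, difference 1.

2351 140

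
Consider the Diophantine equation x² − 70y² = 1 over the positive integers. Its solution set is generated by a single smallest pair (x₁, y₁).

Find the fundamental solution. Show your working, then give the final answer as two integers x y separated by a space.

251 30

[8; 2,1,2,1,2,16] for √70; ℓ=6 ⇒ convergent index 5
i=0: a=8 ⇒ p=8, q=1
…
i=4: a=1 ⇒ p=92, q=11
i=5: a=2 ⇒ p=251, q=30
fundamental: x₁=251, y₁=30  (since 63001 − 70·900 = 1)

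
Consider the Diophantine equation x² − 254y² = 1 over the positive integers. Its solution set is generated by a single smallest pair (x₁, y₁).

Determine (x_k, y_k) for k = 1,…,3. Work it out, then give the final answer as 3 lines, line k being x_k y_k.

255 16
130049 8160
66324735 4161584

d=254: √d = [15; 1,14,1,30] (ℓ=4, even), read p_3/q_3
k=0  a_k=15  p_k/q_k = 15/1
k=1  a_k=1  p_k/q_k = 16/1
k=2  a_k=14  p_k/q_k = 239/15
k=3  a_k=1  p_k/q_k = 255/16
(x₁, y₁) = (255, 16);  255² − 254·16² = 1 ✓
(x_2, y_2) = (255·255 + 254·16·16, 255·16 + 16·255) = (130049, 8160)
(x_3, y_3) = (255·130049 + 254·16·8160, 255·8160 + 16·130049) = (66324735, 4161584)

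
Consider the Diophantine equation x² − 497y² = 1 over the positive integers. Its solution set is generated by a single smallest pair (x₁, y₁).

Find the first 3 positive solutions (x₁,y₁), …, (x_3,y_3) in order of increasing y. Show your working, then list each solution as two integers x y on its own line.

1201887 53912
2889064721537 129592263888
6944658661946678751 311510514535059400

[22; 3,2,2,5,6,5,2,2,3,44] for √497; ℓ=10 ⇒ convergent index 9
i=0: a=22 ⇒ p=22, q=1
…
i=3: a=2 ⇒ p=379, q=17
i=4: a=5 ⇒ p=2051, q=92
…
i=6: a=5 ⇒ p=65476, q=2937
i=7: a=2 ⇒ p=143637, q=6443
i=8: a=2 ⇒ p=352750, q=15823
i=9: a=3 ⇒ p=1201887, q=53912
(x₁, y₁) = (1201887, 53912);  1201887² − 497·53912² = 1 ✓
(x_2, y_2) = (1201887·1201887 + 497·53912·53912, 1201887·53912 + 53912·1201887) = (2889064721537, 129592263888)
(x_3, y_3) = (1201887·2889064721537 + 497·53912·129592263888, 1201887·129592263888 + 53912·2889064721537) = (6944658661946678751, 311510514535059400)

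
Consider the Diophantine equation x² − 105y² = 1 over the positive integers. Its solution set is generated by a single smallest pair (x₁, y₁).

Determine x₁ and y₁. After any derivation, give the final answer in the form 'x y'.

d=105: √d = [10; 4,20] (ℓ=2, even), read p_1/q_1
a_0=10:  p_0=10·1+0=10,  q_0=10·0+1=1
a_1=4:  p_1=4·10+1=41,  q_1=4·1+0=4
→ (41, 4).  Check: 41²=1681, 105·4²=1680, difference 1.

41 4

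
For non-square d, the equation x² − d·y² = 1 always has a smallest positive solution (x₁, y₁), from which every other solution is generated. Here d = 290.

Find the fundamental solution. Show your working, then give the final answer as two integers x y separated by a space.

579 34

[17; 34] for √290; ℓ=1 ⇒ convergent index 1
a_0=17:  p_0=17·1+0=17,  q_0=17·0+1=1
a_1=34:  p_1=34·17+1=579,  q_1=34·1+0=34
fundamental: x₁=579, y₁=34  (since 335241 − 290·1156 = 1)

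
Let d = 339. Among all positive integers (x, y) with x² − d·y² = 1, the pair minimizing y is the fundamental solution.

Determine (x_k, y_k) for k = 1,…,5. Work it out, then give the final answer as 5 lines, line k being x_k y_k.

97970 5321
19196241799 1042596740
3761311617998090 204286405230279
736991398411349512801 40027878239778270520
144406094600958511920229850 7843062462097867920458521

√339 = [18; 2,2,2,1,17,1,2,2,2,36, …], period ℓ=10 (even) → k=9
step 0: (18, 1)  from 18·(1,0) + (0,1)
…
step 2: (92, 5)  from 2·(37,2) + (18,1)
step 3: (221, 12)  from 2·(92,5) + (37,2)
…
step 6: (5855, 318)  from 1·(5542,301) + (313,17)
step 7: (17252, 937)  from 2·(5855,318) + (5542,301)
step 8: (40359, 2192)  from 2·(17252,937) + (5855,318)
step 9: (97970, 5321)  from 2·(40359,2192) + (17252,937)
→ (97970, 5321).  Check: 97970²=9598120900, 339·5321²=9598120899, difference 1.
(97970+5321√339)^2 = 19196241799 + 1042596740√339
(97970+5321√339)^3 = 3761311617998090 + 204286405230279√339
(97970+5321√339)^4 = 736991398411349512801 + 40027878239778270520√339
(97970+5321√339)^5 = 144406094600958511920229850 + 7843062462097867920458521√339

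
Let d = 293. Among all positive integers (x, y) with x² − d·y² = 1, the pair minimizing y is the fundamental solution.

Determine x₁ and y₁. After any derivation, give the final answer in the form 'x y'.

[17; 8,1,1,8,34] for √293; ℓ=5 ⇒ convergent index 9
a_0=17:  p_0=17·1+0=17,  q_0=17·0+1=1
…
a_2=1:  p_2=1·137+17=154,  q_2=1·8+1=9
…
a_8=1:  p_8=1·764593+679914=1444507,  q_8=1·44668+39721=84389
a_9=8:  p_9=8·1444507+764593=12320649,  q_9=8·84389+44668=719780
fundamental: x₁=12320649, y₁=719780  (since 151798391781201 − 293·518083248400 = 1)

12320649 719780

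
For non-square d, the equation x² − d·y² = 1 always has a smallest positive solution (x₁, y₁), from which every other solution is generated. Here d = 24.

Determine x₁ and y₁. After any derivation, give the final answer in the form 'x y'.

5 1

[4; 1,8] for √24; ℓ=2 ⇒ convergent index 1
k=0  a_k=4  p_k/q_k = 4/1
k=1  a_k=1  p_k/q_k = 5/1
fundamental: x₁=5, y₁=1  (since 25 − 24·1 = 1)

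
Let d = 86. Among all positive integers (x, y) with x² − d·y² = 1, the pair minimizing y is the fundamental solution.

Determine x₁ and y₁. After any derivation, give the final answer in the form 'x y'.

10405 1122

d=86: √d = [9; 3,1,1,1,8,1,1,1,3,18] (ℓ=10, even), read p_9/q_9
i=0: a=9 ⇒ p=9, q=1
i=1: a=3 ⇒ p=28, q=3
…
i=7: a=1 ⇒ p=1864, q=201
i=8: a=1 ⇒ p=2847, q=307
i=9: a=3 ⇒ p=10405, q=1122
→ (10405, 1122).  Check: 10405²=108264025, 86·1122²=108264024, difference 1.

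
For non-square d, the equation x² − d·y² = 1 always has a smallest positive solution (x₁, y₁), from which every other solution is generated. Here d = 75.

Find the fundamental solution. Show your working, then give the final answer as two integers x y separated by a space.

d=75: √d = [8; 1,1,1,16] (ℓ=4, even), read p_3/q_3
a_0=8:  p_0=8·1+0=8,  q_0=8·0+1=1
…
a_2=1:  p_2=1·9+8=17,  q_2=1·1+1=2
a_3=1:  p_3=1·17+9=26,  q_3=1·2+1=3
(x₁, y₁) = (26, 3);  26² − 75·3² = 1 ✓

26 3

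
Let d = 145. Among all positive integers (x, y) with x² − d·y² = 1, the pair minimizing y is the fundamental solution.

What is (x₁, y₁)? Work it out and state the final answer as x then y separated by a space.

289 24

d=145: √d = [12; 24] (ℓ=1, odd), read p_1/q_1
k=0  a_k=12  p_k/q_k = 12/1
k=1  a_k=24  p_k/q_k = 289/24
(x₁, y₁) = (289, 24);  289² − 145·24² = 1 ✓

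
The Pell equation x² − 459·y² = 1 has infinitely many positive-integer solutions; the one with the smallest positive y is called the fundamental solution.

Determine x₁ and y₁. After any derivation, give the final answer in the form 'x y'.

499850 23331

d=459: √d = [21; 2,2,1,4,21,4,1,2,2,42] (ℓ=10, even), read p_9/q_9
k=0  a_k=21  p_k/q_k = 21/1
k=1  a_k=2  p_k/q_k = 43/2
k=2  a_k=2  p_k/q_k = 107/5
k=3  a_k=1  p_k/q_k = 150/7
k=4  a_k=4  p_k/q_k = 707/33
k=5  a_k=21  p_k/q_k = 14997/700
k=6  a_k=4  p_k/q_k = 60695/2833
k=7  a_k=1  p_k/q_k = 75692/3533
k=8  a_k=2  p_k/q_k = 212079/9899
k=9  a_k=2  p_k/q_k = 499850/23331
fundamental: x₁=499850, y₁=23331  (since 249850022500 − 459·544335561 = 1)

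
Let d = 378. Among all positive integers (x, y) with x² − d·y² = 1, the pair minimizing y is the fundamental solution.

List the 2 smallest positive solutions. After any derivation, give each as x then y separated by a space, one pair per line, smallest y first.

8749 450
153090001 7874100

d=378: √d = [19; 2,3,1,4,1,3,2,38] (ℓ=8, even), read p_7/q_7
step 0: (19, 1)  from 19·(1,0) + (0,1)
step 1: (39, 2)  from 2·(19,1) + (1,0)
…
step 3: (175, 9)  from 1·(136,7) + (39,2)
step 4: (836, 43)  from 4·(175,9) + (136,7)
step 5: (1011, 52)  from 1·(836,43) + (175,9)
step 6: (3869, 199)  from 3·(1011,52) + (836,43)
step 7: (8749, 450)  from 2·(3869,199) + (1011,52)
fundamental: x₁=8749, y₁=450  (since 76545001 − 378·202500 = 1)
n=2: (8749,450)∘(8749,450) = (8749·8749+378·450·450, 8749·450+450·8749) = (153090001,7874100)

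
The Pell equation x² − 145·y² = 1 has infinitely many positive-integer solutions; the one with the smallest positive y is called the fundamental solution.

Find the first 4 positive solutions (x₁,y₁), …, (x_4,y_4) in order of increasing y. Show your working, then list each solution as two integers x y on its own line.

[12; 24] for √145; ℓ=1 ⇒ convergent index 1
step 0: (12, 1)  from 12·(1,0) + (0,1)
step 1: (289, 24)  from 24·(12,1) + (1,0)
fundamental: x₁=289, y₁=24  (since 83521 − 145·576 = 1)
n=2: (289,24)∘(289,24) = (289·289+145·24·24, 289·24+24·289) = (167041,13872)
n=3: (167041,13872)∘(289,24) = (289·167041+145·24·13872, 289·13872+24·167041) = (96549409,8017992)
n=4: (96549409,8017992)∘(289,24) = (289·96549409+145·24·8017992, 289·8017992+24·96549409) = (55805391361,4634385504)

289 24
167041 13872
96549409 8017992
55805391361 4634385504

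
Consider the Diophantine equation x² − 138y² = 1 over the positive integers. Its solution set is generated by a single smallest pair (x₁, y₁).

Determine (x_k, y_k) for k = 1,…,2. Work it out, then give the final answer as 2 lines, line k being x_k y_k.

√138 = [11; 1,2,1,22, …], period ℓ=4 (even) → k=3
a_0=11:  p_0=11·1+0=11,  q_0=11·0+1=1
…
a_2=2:  p_2=2·12+11=35,  q_2=2·1+1=3
a_3=1:  p_3=1·35+12=47,  q_3=1·3+1=4
fundamental: x₁=47, y₁=4  (since 2209 − 138·16 = 1)
n=2: (47,4)∘(47,4) = (47·47+138·4·4, 47·4+4·47) = (4417,376)

47 4
4417 376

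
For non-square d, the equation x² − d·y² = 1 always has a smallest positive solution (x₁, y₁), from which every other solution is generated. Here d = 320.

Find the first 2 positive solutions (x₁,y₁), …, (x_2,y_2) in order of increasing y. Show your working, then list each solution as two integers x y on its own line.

161 9
51841 2898

[17; 1,7,1,34] for √320; ℓ=4 ⇒ convergent index 3
k=0  a_k=17  p_k/q_k = 17/1
k=1  a_k=1  p_k/q_k = 18/1
k=2  a_k=7  p_k/q_k = 143/8
k=3  a_k=1  p_k/q_k = 161/9
→ (161, 9).  Check: 161²=25921, 320·9²=25920, difference 1.
n=2: (161,9)∘(161,9) = (161·161+320·9·9, 161·9+9·161) = (51841,2898)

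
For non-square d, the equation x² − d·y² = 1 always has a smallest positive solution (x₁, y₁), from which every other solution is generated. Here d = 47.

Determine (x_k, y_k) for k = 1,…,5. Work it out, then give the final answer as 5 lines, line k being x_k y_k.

√47 → a₀=6, period (1,5,1,12); ℓ=4 even so k=3
i=0: a=6 ⇒ p=6, q=1
i=1: a=1 ⇒ p=7, q=1
i=2: a=5 ⇒ p=41, q=6
i=3: a=1 ⇒ p=48, q=7
(x₁, y₁) = (48, 7);  48² − 47·7² = 1 ✓
n=2: (48,7)∘(48,7) = (48·48+47·7·7, 48·7+7·48) = (4607,672)
n=3: (4607,672)∘(48,7) = (48·4607+47·7·672, 48·672+7·4607) = (442224,64505)
n=4: (442224,64505)∘(48,7) = (48·442224+47·7·64505, 48·64505+7·442224) = (42448897,6191808)
n=5: (42448897,6191808)∘(48,7) = (48·42448897+47·7·6191808, 48·6191808+7·42448897) = (4074651888,594349063)

48 7
4607 672
442224 64505
42448897 6191808
4074651888 594349063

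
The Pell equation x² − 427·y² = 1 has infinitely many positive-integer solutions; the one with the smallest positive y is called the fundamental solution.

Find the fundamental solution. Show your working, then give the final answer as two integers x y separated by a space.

√427 → a₀=20, period (1,1,1,40); ℓ=4 even so k=3
i=0: a=20 ⇒ p=20, q=1
…
i=2: a=1 ⇒ p=41, q=2
i=3: a=1 ⇒ p=62, q=3
→ (62, 3).  Check: 62²=3844, 427·3²=3843, difference 1.

62 3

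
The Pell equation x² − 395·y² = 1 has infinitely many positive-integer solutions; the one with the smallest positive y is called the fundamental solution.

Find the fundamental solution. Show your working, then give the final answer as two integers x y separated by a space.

159 8

√395 → a₀=19, period (1,6,1,38); ℓ=4 even so k=3
i=0: a=19 ⇒ p=19, q=1
…
i=2: a=6 ⇒ p=139, q=7
i=3: a=1 ⇒ p=159, q=8
(x₁, y₁) = (159, 8);  159² − 395·8² = 1 ✓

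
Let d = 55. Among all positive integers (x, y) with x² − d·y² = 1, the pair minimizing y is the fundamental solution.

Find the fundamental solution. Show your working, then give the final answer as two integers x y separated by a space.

89 12

√55 → a₀=7, period (2,2,2,14); ℓ=4 even so k=3
a_0=7:  p_0=7·1+0=7,  q_0=7·0+1=1
…
a_2=2:  p_2=2·15+7=37,  q_2=2·2+1=5
a_3=2:  p_3=2·37+15=89,  q_3=2·5+2=12
(x₁, y₁) = (89, 12);  89² − 55·12² = 1 ✓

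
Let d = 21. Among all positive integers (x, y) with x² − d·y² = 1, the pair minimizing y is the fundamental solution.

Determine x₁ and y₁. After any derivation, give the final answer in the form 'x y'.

√21 = [4; 1,1,2,1,1,8, …], period ℓ=6 (even) → k=5
step 0: (4, 1)  from 4·(1,0) + (0,1)
step 1: (5, 1)  from 1·(4,1) + (1,0)
step 2: (9, 2)  from 1·(5,1) + (4,1)
step 3: (23, 5)  from 2·(9,2) + (5,1)
step 4: (32, 7)  from 1·(23,5) + (9,2)
step 5: (55, 12)  from 1·(32,7) + (23,5)
→ (55, 12).  Check: 55²=3025, 21·12²=3024, difference 1.

55 12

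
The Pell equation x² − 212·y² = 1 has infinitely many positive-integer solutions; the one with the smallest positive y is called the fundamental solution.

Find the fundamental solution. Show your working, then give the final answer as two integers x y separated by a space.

[14; 1,1,3,1,1,…,1,1,28] for √212; ℓ=14 ⇒ convergent index 13
k=0  a_k=14  p_k/q_k = 14/1
…
k=2  a_k=1  p_k/q_k = 29/2
…
k=6  a_k=1  p_k/q_k = 364/25
k=7  a_k=6  p_k/q_k = 2417/166
k=8  a_k=1  p_k/q_k = 2781/191
…
k=12  a_k=1  p_k/q_k = 37114/2549
k=13  a_k=1  p_k/q_k = 66249/4550
→ (66249, 4550).  Check: 66249²=4388930001, 212·4550²=4388930000, difference 1.

66249 4550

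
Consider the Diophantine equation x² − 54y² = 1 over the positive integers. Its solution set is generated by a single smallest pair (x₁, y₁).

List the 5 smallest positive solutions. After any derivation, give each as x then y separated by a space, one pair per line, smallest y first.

485 66
470449 64020
456335045 62099334
442644523201 60236289960
429364731169925 58429139161866

d=54: √d = [7; 2,1,6,1,2,14] (ℓ=6, even), read p_5/q_5
step 0: (7, 1)  from 7·(1,0) + (0,1)
…
step 2: (22, 3)  from 1·(15,2) + (7,1)
…
step 4: (169, 23)  from 1·(147,20) + (22,3)
step 5: (485, 66)  from 2·(169,23) + (147,20)
fundamental: x₁=485, y₁=66  (since 235225 − 54·4356 = 1)
(485+66√54)^2 = 470449 + 64020√54
(485+66√54)^3 = 456335045 + 62099334√54
(485+66√54)^4 = 442644523201 + 60236289960√54
(485+66√54)^5 = 429364731169925 + 58429139161866√54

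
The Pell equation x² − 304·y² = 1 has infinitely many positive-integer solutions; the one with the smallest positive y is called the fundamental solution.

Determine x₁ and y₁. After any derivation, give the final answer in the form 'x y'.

57799 3315

d=304: √d = [17; 2,3,2,1,1,1,1,1,2,3,2,34] (ℓ=12, even), read p_11/q_11
k=0  a_k=17  p_k/q_k = 17/1
…
k=2  a_k=3  p_k/q_k = 122/7
…
k=4  a_k=1  p_k/q_k = 401/23
k=5  a_k=1  p_k/q_k = 680/39
k=6  a_k=1  p_k/q_k = 1081/62
k=7  a_k=1  p_k/q_k = 1761/101
k=8  a_k=1  p_k/q_k = 2842/163
…
k=10  a_k=3  p_k/q_k = 25177/1444
k=11  a_k=2  p_k/q_k = 57799/3315
→ (57799, 3315).  Check: 57799²=3340724401, 304·3315²=3340724400, difference 1.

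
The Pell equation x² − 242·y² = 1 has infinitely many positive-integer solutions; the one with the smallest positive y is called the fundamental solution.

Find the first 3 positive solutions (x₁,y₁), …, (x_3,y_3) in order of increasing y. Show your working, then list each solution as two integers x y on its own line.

√242 = [15; 1,1,3,1,14,1,3,1,1,30, …], period ℓ=10 (even) → k=9
step 0: (15, 1)  from 15·(1,0) + (0,1)
…
step 2: (31, 2)  from 1·(16,1) + (15,1)
step 3: (109, 7)  from 3·(31,2) + (16,1)
step 4: (140, 9)  from 1·(109,7) + (31,2)
step 5: (2069, 133)  from 14·(140,9) + (109,7)
step 6: (2209, 142)  from 1·(2069,133) + (140,9)
step 7: (8696, 559)  from 3·(2209,142) + (2069,133)
step 8: (10905, 701)  from 1·(8696,559) + (2209,142)
step 9: (19601, 1260)  from 1·(10905,701) + (8696,559)
fundamental: x₁=19601, y₁=1260  (since 384199201 − 242·1587600 = 1)
(19601+1260√242)^2 = 768398401 + 49394520√242
(19601+1260√242)^3 = 30122754096401 + 1936363971780√242

19601 1260
768398401 49394520
30122754096401 1936363971780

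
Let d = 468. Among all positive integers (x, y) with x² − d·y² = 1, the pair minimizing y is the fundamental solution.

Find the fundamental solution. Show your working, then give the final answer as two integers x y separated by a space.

649 30

√468 → a₀=21, period (1,1,1,2,1,1,1,42); ℓ=8 even so k=7
i=0: a=21 ⇒ p=21, q=1
i=1: a=1 ⇒ p=22, q=1
i=2: a=1 ⇒ p=43, q=2
i=3: a=1 ⇒ p=65, q=3
i=4: a=2 ⇒ p=173, q=8
i=5: a=1 ⇒ p=238, q=11
i=6: a=1 ⇒ p=411, q=19
i=7: a=1 ⇒ p=649, q=30
fundamental: x₁=649, y₁=30  (since 421201 − 468·900 = 1)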